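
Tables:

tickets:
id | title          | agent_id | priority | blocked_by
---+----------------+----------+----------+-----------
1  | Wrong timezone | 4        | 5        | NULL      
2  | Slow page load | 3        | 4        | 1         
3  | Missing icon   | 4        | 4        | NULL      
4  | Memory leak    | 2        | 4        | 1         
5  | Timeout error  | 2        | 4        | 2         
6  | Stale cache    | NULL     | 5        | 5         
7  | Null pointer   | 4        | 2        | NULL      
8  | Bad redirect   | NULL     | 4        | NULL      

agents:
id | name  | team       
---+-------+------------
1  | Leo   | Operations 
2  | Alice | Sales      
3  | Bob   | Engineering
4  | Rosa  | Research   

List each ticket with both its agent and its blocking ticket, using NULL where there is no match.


Two LEFT JOINs from the same base table tickets: one to agents via agent_id, one to tickets itself via blocked_by. Both are LEFT so every ticket is preserved.
Match against agents:
  - ticket 1 (Wrong timezone): agent_id=4 -> matches Rosa
  - ticket 2 (Slow page load): agent_id=3 -> matches Bob
  - ticket 3 (Missing icon): agent_id=4 -> matches Rosa
  - ticket 4 (Memory leak): agent_id=2 -> matches Alice
  - ticket 5 (Timeout error): agent_id=2 -> matches Alice
  - ticket 6 (Stale cache): agent_id=NULL, no match -> kept with NULL
  - ticket 7 (Null pointer): agent_id=4 -> matches Rosa
  - ticket 8 (Bad redirect): agent_id=NULL, no match -> kept with NULL
Match against tickets (self):
  - ticket 1 (Wrong timezone): blocked_by=NULL -> NULL
  - ticket 2 (Slow page load): blocked_by=1 -> Wrong timezone
  - ticket 3 (Missing icon): blocked_by=NULL -> NULL
  - ticket 4 (Memory leak): blocked_by=1 -> Wrong timezone
  - ticket 5 (Timeout error): blocked_by=2 -> Slow page load
  - ticket 6 (Stale cache): blocked_by=5 -> Timeout error
  - ticket 7 (Null pointer): blocked_by=NULL -> NULL
  - ticket 8 (Bad redirect): blocked_by=NULL -> NULL

SQL:
SELECT a.title, b.name AS agent, c.title AS blocked_by
FROM tickets a
LEFT JOIN agents b ON a.agent_id = b.id
LEFT JOIN tickets c ON a.blocked_by = c.id

Result:
title          | agent | blocked_by    
---------------+-------+---------------
Wrong timezone | Rosa  | NULL          
Slow page load | Bob   | Wrong timezone
Missing icon   | Rosa  | NULL          
Memory leak    | Alice | Wrong timezone
Timeout error  | Alice | Slow page load
Stale cache    | NULL  | Timeout error 
Null pointer   | Rosa  | NULL          
Bad redirect   | NULL  | NULL          


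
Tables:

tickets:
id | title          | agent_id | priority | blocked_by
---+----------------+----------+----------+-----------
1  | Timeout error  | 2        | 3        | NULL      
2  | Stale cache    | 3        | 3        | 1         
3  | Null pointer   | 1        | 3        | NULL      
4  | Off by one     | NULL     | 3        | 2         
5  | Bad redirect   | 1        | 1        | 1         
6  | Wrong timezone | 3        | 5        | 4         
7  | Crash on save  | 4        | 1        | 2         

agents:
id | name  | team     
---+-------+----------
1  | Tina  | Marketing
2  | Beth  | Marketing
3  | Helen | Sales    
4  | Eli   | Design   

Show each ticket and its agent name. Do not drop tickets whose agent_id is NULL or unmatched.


LEFT JOIN keeps every row from tickets (the left table); where agent_id has no match in agents, the agent columns become NULL. Walk through each ticket:
  - ticket 1 (Timeout error): agent_id=2 -> matches Beth
  - ticket 2 (Stale cache): agent_id=3 -> matches Helen
  - ticket 3 (Null pointer): agent_id=1 -> matches Tina
  - ticket 4 (Off by one): agent_id=NULL, no match -> kept with NULL
  - ticket 5 (Bad redirect): agent_id=1 -> matches Tina
  - ticket 6 (Wrong timezone): agent_id=3 -> matches Helen
  - ticket 7 (Crash on save): agent_id=4 -> matches Eli
All 7 rows appear; 1 has NULL agent.

SQL:
SELECT a.title, b.name AS agent
FROM tickets a
LEFT JOIN agents b ON a.agent_id = b.id

Result:
title          | agent
---------------+------
Timeout error  | Beth 
Stale cache    | Helen
Null pointer   | Tina 
Off by one     | NULL 
Bad redirect   | Tina 
Wrong timezone | Helen
Crash on save  | Eli  


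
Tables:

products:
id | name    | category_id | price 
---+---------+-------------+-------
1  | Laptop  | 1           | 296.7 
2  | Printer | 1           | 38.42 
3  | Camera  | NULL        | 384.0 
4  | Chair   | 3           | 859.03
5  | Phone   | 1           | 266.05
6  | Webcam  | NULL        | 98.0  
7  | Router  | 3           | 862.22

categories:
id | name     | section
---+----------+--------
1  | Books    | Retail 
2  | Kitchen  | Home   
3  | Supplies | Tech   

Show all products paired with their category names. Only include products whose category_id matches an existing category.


INNER JOIN keeps only products rows whose category_id matches an id in categories. Walk through each product:
  - product 1 (Laptop): category_id=1 -> matches Books
  - product 2 (Printer): category_id=1 -> matches Books
  - product 3 (Camera): category_id=NULL, no match -> dropped
  - product 4 (Chair): category_id=3 -> matches Supplies
  - product 5 (Phone): category_id=1 -> matches Books
  - product 6 (Webcam): category_id=NULL, no match -> dropped
  - product 7 (Router): category_id=3 -> matches Supplies
So 2 of 7 rows are dropped.

SQL:
SELECT a.name, b.name AS category
FROM products a
INNER JOIN categories b ON a.category_id = b.id

Result:
name    | category
--------+---------
Laptop  | Books   
Printer | Books   
Chair   | Supplies
Phone   | Books   
Router  | Supplies


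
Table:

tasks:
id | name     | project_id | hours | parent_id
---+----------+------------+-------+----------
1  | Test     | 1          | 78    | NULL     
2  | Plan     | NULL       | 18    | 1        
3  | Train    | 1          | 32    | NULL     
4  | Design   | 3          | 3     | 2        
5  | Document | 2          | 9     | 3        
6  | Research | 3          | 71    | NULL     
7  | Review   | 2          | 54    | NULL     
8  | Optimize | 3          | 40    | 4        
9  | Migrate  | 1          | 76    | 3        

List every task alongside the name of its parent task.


This is a self-join: tasks is joined to a second copy of itself, matching each row's parent_id to another row's id. Use LEFT JOIN so rows with parent_id=NULL are kept.
  - task 1 (Test): parent_id=NULL -> NULL
  - task 2 (Plan): parent_id=1 -> Test
  - task 3 (Train): parent_id=NULL -> NULL
  - task 4 (Design): parent_id=2 -> Plan
  - task 5 (Document): parent_id=3 -> Train
  - task 6 (Research): parent_id=NULL -> NULL
  - task 7 (Review): parent_id=NULL -> NULL
  - task 8 (Optimize): parent_id=4 -> Design
  - task 9 (Migrate): parent_id=3 -> Train

SQL:
SELECT a.name AS item, b.name AS parent
FROM tasks a
LEFT JOIN tasks b ON a.parent_id = b.id

Result:
item     | parent
---------+-------
Test     | NULL  
Plan     | Test  
Train    | NULL  
Design   | Plan  
Document | Train 
Research | NULL  
Review   | NULL  
Optimize | Design
Migrate  | Train 


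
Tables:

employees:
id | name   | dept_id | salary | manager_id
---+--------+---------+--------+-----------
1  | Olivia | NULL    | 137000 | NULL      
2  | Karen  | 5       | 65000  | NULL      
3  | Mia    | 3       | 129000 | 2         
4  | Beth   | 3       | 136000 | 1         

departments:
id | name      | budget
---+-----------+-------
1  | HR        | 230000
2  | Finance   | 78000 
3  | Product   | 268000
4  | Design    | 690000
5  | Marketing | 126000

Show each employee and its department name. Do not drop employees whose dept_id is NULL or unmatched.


LEFT JOIN keeps every row from employees (the left table); where dept_id has no match in departments, the department columns become NULL. Walk through each employee:
  - employee 1 (Olivia): dept_id=NULL, no match -> kept with NULL
  - employee 2 (Karen): dept_id=5 -> matches Marketing
  - employee 3 (Mia): dept_id=3 -> matches Product
  - employee 4 (Beth): dept_id=3 -> matches Product
All 4 rows appear; 1 has NULL department.

SQL:
SELECT a.name, b.name AS department
FROM employees a
LEFT JOIN departments b ON a.dept_id = b.id

Result:
name   | department
-------+-----------
Olivia | NULL      
Karen  | Marketing 
Mia    | Product   
Beth   | Product   


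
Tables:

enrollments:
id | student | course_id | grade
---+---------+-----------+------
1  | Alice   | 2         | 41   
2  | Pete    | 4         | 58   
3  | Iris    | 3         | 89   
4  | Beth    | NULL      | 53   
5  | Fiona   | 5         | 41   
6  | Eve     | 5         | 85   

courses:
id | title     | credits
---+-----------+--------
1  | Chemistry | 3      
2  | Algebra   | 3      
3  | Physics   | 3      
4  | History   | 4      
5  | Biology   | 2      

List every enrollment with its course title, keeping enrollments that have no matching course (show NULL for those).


LEFT JOIN keeps every row from enrollments (the left table); where course_id has no match in courses, the course columns become NULL. Walk through each enrollment:
  - enrollment 1 (Alice): course_id=2 -> matches Algebra
  - enrollment 2 (Pete): course_id=4 -> matches History
  - enrollment 3 (Iris): course_id=3 -> matches Physics
  - enrollment 4 (Beth): course_id=NULL, no match -> kept with NULL
  - enrollment 5 (Fiona): course_id=5 -> matches Biology
  - enrollment 6 (Eve): course_id=5 -> matches Biology
All 6 rows appear; 1 has NULL course.

SQL:
SELECT a.student, b.title AS course
FROM enrollments a
LEFT JOIN courses b ON a.course_id = b.id

Result:
student | course 
--------+--------
Alice   | Algebra
Pete    | History
Iris    | Physics
Beth    | NULL   
Fiona   | Biology
Eve     | Biology


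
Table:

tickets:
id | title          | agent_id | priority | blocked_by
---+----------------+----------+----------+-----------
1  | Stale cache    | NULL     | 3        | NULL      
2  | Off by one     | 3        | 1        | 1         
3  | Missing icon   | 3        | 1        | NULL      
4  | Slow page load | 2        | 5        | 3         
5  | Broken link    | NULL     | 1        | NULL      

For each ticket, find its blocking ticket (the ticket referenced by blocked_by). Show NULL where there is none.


This is a self-join: tickets is joined to a second copy of itself, matching each row's blocked_by to another row's id. Use LEFT JOIN so rows with blocked_by=NULL are kept.
  - ticket 1 (Stale cache): blocked_by=NULL -> NULL
  - ticket 2 (Off by one): blocked_by=1 -> Stale cache
  - ticket 3 (Missing icon): blocked_by=NULL -> NULL
  - ticket 4 (Slow page load): blocked_by=3 -> Missing icon
  - ticket 5 (Broken link): blocked_by=NULL -> NULL

SQL:
SELECT a.title AS item, b.title AS blocked_by
FROM tickets a
LEFT JOIN tickets b ON a.blocked_by = b.id

Result:
item           | blocked_by  
---------------+-------------
Stale cache    | NULL        
Off by one     | Stale cache 
Missing icon   | NULL        
Slow page load | Missing icon
Broken link    | NULL        


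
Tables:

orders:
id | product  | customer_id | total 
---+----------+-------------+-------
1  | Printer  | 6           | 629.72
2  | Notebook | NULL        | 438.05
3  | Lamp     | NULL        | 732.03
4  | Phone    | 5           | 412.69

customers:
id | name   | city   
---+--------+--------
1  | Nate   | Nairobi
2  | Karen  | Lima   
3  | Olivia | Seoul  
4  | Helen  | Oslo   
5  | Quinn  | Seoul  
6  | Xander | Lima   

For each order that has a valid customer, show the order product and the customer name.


INNER JOIN keeps only orders rows whose customer_id matches an id in customers. Walk through each order:
  - order 1 (Printer): customer_id=6 -> matches Xander
  - order 2 (Notebook): customer_id=NULL, no match -> dropped
  - order 3 (Lamp): customer_id=NULL, no match -> dropped
  - order 4 (Phone): customer_id=5 -> matches Quinn
So 2 of 4 rows are dropped.

SQL:
SELECT a.product, b.name AS customer
FROM orders a
INNER JOIN customers b ON a.customer_id = b.id

Result:
product | customer
--------+---------
Printer | Xander  
Phone   | Quinn   


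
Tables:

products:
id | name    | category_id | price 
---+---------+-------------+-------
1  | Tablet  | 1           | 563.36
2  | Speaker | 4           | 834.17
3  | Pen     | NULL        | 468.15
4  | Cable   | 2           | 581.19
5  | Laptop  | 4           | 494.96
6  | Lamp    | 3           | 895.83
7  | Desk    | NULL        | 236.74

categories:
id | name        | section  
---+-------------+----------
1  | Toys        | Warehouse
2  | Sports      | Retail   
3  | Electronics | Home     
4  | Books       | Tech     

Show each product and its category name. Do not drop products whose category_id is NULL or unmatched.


LEFT JOIN keeps every row from products (the left table); where category_id has no match in categories, the category columns become NULL. Walk through each product:
  - product 1 (Tablet): category_id=1 -> matches Toys
  - product 2 (Speaker): category_id=4 -> matches Books
  - product 3 (Pen): category_id=NULL, no match -> kept with NULL
  - product 4 (Cable): category_id=2 -> matches Sports
  - product 5 (Laptop): category_id=4 -> matches Books
  - product 6 (Lamp): category_id=3 -> matches Electronics
  - product 7 (Desk): category_id=NULL, no match -> kept with NULL
All 7 rows appear; 2 have NULL category.

SQL:
SELECT a.name, b.name AS category
FROM products a
LEFT JOIN categories b ON a.category_id = b.id

Result:
name    | category   
--------+------------
Tablet  | Toys       
Speaker | Books      
Pen     | NULL       
Cable   | Sports     
Laptop  | Books      
Lamp    | Electronics
Desk    | NULL       


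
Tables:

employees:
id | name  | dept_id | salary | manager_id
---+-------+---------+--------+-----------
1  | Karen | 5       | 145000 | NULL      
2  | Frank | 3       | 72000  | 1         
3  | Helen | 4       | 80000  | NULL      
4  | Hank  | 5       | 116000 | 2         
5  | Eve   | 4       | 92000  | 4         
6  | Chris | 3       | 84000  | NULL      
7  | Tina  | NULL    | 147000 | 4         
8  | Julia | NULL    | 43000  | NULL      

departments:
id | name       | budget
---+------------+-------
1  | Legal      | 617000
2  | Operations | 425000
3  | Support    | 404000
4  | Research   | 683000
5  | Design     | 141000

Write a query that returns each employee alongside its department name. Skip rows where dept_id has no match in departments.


INNER JOIN keeps only employees rows whose dept_id matches an id in departments. Walk through each employee:
  - employee 1 (Karen): dept_id=5 -> matches Design
  - employee 2 (Frank): dept_id=3 -> matches Support
  - employee 3 (Helen): dept_id=4 -> matches Research
  - employee 4 (Hank): dept_id=5 -> matches Design
  - employee 5 (Eve): dept_id=4 -> matches Research
  - employee 6 (Chris): dept_id=3 -> matches Support
  - employee 7 (Tina): dept_id=NULL, no match -> dropped
  - employee 8 (Julia): dept_id=NULL, no match -> dropped
So 2 of 8 rows are dropped.

SQL:
SELECT a.name, b.name AS department
FROM employees a
INNER JOIN departments b ON a.dept_id = b.id

Result:
name  | department
------+-----------
Karen | Design    
Frank | Support   
Helen | Research  
Hank  | Design    
Eve   | Research  
Chris | Support   


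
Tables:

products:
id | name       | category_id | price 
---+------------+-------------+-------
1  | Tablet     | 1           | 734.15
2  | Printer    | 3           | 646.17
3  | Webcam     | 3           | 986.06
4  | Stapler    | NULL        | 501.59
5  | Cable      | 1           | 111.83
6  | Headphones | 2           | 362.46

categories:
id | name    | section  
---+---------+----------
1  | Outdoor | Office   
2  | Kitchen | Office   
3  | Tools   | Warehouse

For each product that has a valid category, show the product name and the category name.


INNER JOIN keeps only products rows whose category_id matches an id in categories. Walk through each product:
  - product 1 (Tablet): category_id=1 -> matches Outdoor
  - product 2 (Printer): category_id=3 -> matches Tools
  - product 3 (Webcam): category_id=3 -> matches Tools
  - product 4 (Stapler): category_id=NULL, no match -> dropped
  - product 5 (Cable): category_id=1 -> matches Outdoor
  - product 6 (Headphones): category_id=2 -> matches Kitchen
So 1 of 6 rows is dropped.

SQL:
SELECT a.name, b.name AS category
FROM products a
INNER JOIN categories b ON a.category_id = b.id

Result:
name       | category
-----------+---------
Tablet     | Outdoor 
Printer    | Tools   
Webcam     | Tools   
Cable      | Outdoor 
Headphones | Kitchen 


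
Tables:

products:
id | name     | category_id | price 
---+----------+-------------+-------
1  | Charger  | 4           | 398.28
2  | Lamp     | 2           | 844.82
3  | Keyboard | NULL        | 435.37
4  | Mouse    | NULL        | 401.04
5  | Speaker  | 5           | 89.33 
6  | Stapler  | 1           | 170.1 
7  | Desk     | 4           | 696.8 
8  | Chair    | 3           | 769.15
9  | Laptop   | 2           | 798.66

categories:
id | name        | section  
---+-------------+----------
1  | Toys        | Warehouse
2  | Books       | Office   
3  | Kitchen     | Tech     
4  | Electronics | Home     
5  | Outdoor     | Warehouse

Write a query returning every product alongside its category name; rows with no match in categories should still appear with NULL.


LEFT JOIN keeps every row from products (the left table); where category_id has no match in categories, the category columns become NULL. Walk through each product:
  - product 1 (Charger): category_id=4 -> matches Electronics
  - product 2 (Lamp): category_id=2 -> matches Books
  - product 3 (Keyboard): category_id=NULL, no match -> kept with NULL
  - product 4 (Mouse): category_id=NULL, no match -> kept with NULL
  - product 5 (Speaker): category_id=5 -> matches Outdoor
  - product 6 (Stapler): category_id=1 -> matches Toys
  - product 7 (Desk): category_id=4 -> matches Electronics
  - product 8 (Chair): category_id=3 -> matches Kitchen
  - product 9 (Laptop): category_id=2 -> matches Books
All 9 rows appear; 2 have NULL category.

SQL:
SELECT a.name, b.name AS category
FROM products a
LEFT JOIN categories b ON a.category_id = b.id

Result:
name     | category   
---------+------------
Charger  | Electronics
Lamp     | Books      
Keyboard | NULL       
Mouse    | NULL       
Speaker  | Outdoor    
Stapler  | Toys       
Desk     | Electronics
Chair    | Kitchen    
Laptop   | Books      


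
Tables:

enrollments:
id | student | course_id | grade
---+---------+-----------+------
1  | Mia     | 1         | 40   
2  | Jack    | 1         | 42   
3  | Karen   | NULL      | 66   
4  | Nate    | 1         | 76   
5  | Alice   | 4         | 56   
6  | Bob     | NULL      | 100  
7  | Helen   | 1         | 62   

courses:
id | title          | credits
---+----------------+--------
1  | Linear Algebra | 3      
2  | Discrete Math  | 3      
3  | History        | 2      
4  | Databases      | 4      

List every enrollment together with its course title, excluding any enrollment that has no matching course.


INNER JOIN keeps only enrollments rows whose course_id matches an id in courses. Walk through each enrollment:
  - enrollment 1 (Mia): course_id=1 -> matches Linear Algebra
  - enrollment 2 (Jack): course_id=1 -> matches Linear Algebra
  - enrollment 3 (Karen): course_id=NULL, no match -> dropped
  - enrollment 4 (Nate): course_id=1 -> matches Linear Algebra
  - enrollment 5 (Alice): course_id=4 -> matches Databases
  - enrollment 6 (Bob): course_id=NULL, no match -> dropped
  - enrollment 7 (Helen): course_id=1 -> matches Linear Algebra
So 2 of 7 rows are dropped.

SQL:
SELECT a.student, b.title AS course
FROM enrollments a
INNER JOIN courses b ON a.course_id = b.id

Result:
student | course        
--------+---------------
Mia     | Linear Algebra
Jack    | Linear Algebra
Nate    | Linear Algebra
Alice   | Databases     
Helen   | Linear Algebra


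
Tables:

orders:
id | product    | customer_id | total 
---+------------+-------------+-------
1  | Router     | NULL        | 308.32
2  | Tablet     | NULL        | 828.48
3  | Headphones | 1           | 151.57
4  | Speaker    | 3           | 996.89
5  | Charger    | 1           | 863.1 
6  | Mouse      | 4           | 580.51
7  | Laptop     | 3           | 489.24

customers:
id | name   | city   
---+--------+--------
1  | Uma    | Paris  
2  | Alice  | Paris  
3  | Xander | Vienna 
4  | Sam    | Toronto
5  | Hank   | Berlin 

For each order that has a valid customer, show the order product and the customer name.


INNER JOIN keeps only orders rows whose customer_id matches an id in customers. Walk through each order:
  - order 1 (Router): customer_id=NULL, no match -> dropped
  - order 2 (Tablet): customer_id=NULL, no match -> dropped
  - order 3 (Headphones): customer_id=1 -> matches Uma
  - order 4 (Speaker): customer_id=3 -> matches Xander
  - order 5 (Charger): customer_id=1 -> matches Uma
  - order 6 (Mouse): customer_id=4 -> matches Sam
  - order 7 (Laptop): customer_id=3 -> matches Xander
So 2 of 7 rows are dropped.

SQL:
SELECT a.product, b.name AS customer
FROM orders a
INNER JOIN customers b ON a.customer_id = b.id

Result:
product    | customer
-----------+---------
Headphones | Uma     
Speaker    | Xander  
Charger    | Uma     
Mouse      | Sam     
Laptop     | Xander  


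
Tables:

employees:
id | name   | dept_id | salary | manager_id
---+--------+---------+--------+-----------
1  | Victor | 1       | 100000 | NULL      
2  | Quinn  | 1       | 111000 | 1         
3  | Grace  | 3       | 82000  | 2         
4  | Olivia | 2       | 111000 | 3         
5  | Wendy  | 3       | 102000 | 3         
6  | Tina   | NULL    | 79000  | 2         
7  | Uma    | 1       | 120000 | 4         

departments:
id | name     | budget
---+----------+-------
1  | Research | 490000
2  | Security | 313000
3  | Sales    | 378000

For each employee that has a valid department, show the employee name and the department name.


INNER JOIN keeps only employees rows whose dept_id matches an id in departments. Walk through each employee:
  - employee 1 (Victor): dept_id=1 -> matches Research
  - employee 2 (Quinn): dept_id=1 -> matches Research
  - employee 3 (Grace): dept_id=3 -> matches Sales
  - employee 4 (Olivia): dept_id=2 -> matches Security
  - employee 5 (Wendy): dept_id=3 -> matches Sales
  - employee 6 (Tina): dept_id=NULL, no match -> dropped
  - employee 7 (Uma): dept_id=1 -> matches Research
So 1 of 7 rows is dropped.

SQL:
SELECT a.name, b.name AS department
FROM employees a
INNER JOIN departments b ON a.dept_id = b.id

Result:
name   | department
-------+-----------
Victor | Research  
Quinn  | Research  
Grace  | Sales     
Olivia | Security  
Wendy  | Sales     
Uma    | Research  


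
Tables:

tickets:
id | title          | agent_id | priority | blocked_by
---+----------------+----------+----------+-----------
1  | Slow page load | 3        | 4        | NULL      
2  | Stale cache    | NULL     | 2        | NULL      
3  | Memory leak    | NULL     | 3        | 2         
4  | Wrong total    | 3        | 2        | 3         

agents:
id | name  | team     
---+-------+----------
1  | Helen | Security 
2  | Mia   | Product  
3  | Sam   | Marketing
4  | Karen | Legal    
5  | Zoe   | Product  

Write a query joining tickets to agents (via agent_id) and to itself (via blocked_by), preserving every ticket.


Two LEFT JOINs from the same base table tickets: one to agents via agent_id, one to tickets itself via blocked_by. Both are LEFT so every ticket is preserved.
Match against agents:
  - ticket 1 (Slow page load): agent_id=3 -> matches Sam
  - ticket 2 (Stale cache): agent_id=NULL, no match -> kept with NULL
  - ticket 3 (Memory leak): agent_id=NULL, no match -> kept with NULL
  - ticket 4 (Wrong total): agent_id=3 -> matches Sam
Match against tickets (self):
  - ticket 1 (Slow page load): blocked_by=NULL -> NULL
  - ticket 2 (Stale cache): blocked_by=NULL -> NULL
  - ticket 3 (Memory leak): blocked_by=2 -> Stale cache
  - ticket 4 (Wrong total): blocked_by=3 -> Memory leak

SQL:
SELECT a.title, b.name AS agent, c.title AS blocked_by
FROM tickets a
LEFT JOIN agents b ON a.agent_id = b.id
LEFT JOIN tickets c ON a.blocked_by = c.id

Result:
title          | agent | blocked_by 
---------------+-------+------------
Slow page load | Sam   | NULL       
Stale cache    | NULL  | NULL       
Memory leak    | NULL  | Stale cache
Wrong total    | Sam   | Memory leak


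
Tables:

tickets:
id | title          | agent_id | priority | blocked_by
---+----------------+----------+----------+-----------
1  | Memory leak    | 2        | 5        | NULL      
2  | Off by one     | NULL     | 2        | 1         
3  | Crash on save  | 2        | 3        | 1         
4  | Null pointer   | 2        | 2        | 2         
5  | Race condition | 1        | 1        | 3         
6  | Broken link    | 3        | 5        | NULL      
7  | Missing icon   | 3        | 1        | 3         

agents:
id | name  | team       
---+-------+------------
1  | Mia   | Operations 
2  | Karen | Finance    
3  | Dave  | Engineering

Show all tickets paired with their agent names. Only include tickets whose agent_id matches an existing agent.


INNER JOIN keeps only tickets rows whose agent_id matches an id in agents. Walk through each ticket:
  - ticket 1 (Memory leak): agent_id=2 -> matches Karen
  - ticket 2 (Off by one): agent_id=NULL, no match -> dropped
  - ticket 3 (Crash on save): agent_id=2 -> matches Karen
  - ticket 4 (Null pointer): agent_id=2 -> matches Karen
  - ticket 5 (Race condition): agent_id=1 -> matches Mia
  - ticket 6 (Broken link): agent_id=3 -> matches Dave
  - ticket 7 (Missing icon): agent_id=3 -> matches Dave
So 1 of 7 rows is dropped.

SQL:
SELECT a.title, b.name AS agent
FROM tickets a
INNER JOIN agents b ON a.agent_id = b.id

Result:
title          | agent
---------------+------
Memory leak    | Karen
Crash on save  | Karen
Null pointer   | Karen
Race condition | Mia  
Broken link    | Dave 
Missing icon   | Dave 


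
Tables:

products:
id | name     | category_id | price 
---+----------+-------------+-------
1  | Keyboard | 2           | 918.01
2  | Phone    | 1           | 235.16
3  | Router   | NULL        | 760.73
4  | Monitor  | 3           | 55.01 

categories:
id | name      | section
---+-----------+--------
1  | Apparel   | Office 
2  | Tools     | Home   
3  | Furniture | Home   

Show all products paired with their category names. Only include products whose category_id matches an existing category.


INNER JOIN keeps only products rows whose category_id matches an id in categories. Walk through each product:
  - product 1 (Keyboard): category_id=2 -> matches Tools
  - product 2 (Phone): category_id=1 -> matches Apparel
  - product 3 (Router): category_id=NULL, no match -> dropped
  - product 4 (Monitor): category_id=3 -> matches Furniture
So 1 of 4 rows is dropped.

SQL:
SELECT a.name, b.name AS category
FROM products a
INNER JOIN categories b ON a.category_id = b.id

Result:
name     | category 
---------+----------
Keyboard | Tools    
Phone    | Apparel  
Monitor  | Furniture


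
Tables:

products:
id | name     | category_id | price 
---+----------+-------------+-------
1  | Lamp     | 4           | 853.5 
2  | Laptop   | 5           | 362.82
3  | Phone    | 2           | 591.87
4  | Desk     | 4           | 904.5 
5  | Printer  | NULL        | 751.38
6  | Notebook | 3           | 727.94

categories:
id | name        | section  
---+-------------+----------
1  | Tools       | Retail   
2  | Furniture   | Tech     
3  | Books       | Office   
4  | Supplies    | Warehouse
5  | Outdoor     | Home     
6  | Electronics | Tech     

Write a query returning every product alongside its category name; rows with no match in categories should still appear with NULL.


LEFT JOIN keeps every row from products (the left table); where category_id has no match in categories, the category columns become NULL. Walk through each product:
  - product 1 (Lamp): category_id=4 -> matches Supplies
  - product 2 (Laptop): category_id=5 -> matches Outdoor
  - product 3 (Phone): category_id=2 -> matches Furniture
  - product 4 (Desk): category_id=4 -> matches Supplies
  - product 5 (Printer): category_id=NULL, no match -> kept with NULL
  - product 6 (Notebook): category_id=3 -> matches Books
All 6 rows appear; 1 has NULL category.

SQL:
SELECT a.name, b.name AS category
FROM products a
LEFT JOIN categories b ON a.category_id = b.id

Result:
name     | category 
---------+----------
Lamp     | Supplies 
Laptop   | Outdoor  
Phone    | Furniture
Desk     | Supplies 
Printer  | NULL     
Notebook | Books    


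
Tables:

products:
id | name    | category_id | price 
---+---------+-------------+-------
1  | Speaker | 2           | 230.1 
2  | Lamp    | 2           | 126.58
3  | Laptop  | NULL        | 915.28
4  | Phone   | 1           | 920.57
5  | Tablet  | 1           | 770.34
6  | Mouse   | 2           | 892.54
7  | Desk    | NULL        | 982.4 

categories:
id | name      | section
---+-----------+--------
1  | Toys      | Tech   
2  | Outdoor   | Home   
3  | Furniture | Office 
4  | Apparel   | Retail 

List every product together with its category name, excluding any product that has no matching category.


INNER JOIN keeps only products rows whose category_id matches an id in categories. Walk through each product:
  - product 1 (Speaker): category_id=2 -> matches Outdoor
  - product 2 (Lamp): category_id=2 -> matches Outdoor
  - product 3 (Laptop): category_id=NULL, no match -> dropped
  - product 4 (Phone): category_id=1 -> matches Toys
  - product 5 (Tablet): category_id=1 -> matches Toys
  - product 6 (Mouse): category_id=2 -> matches Outdoor
  - product 7 (Desk): category_id=NULL, no match -> dropped
So 2 of 7 rows are dropped.

SQL:
SELECT a.name, b.name AS category
FROM products a
INNER JOIN categories b ON a.category_id = b.id

Result:
name    | category
--------+---------
Speaker | Outdoor 
Lamp    | Outdoor 
Phone   | Toys    
Tablet  | Toys    
Mouse   | Outdoor 


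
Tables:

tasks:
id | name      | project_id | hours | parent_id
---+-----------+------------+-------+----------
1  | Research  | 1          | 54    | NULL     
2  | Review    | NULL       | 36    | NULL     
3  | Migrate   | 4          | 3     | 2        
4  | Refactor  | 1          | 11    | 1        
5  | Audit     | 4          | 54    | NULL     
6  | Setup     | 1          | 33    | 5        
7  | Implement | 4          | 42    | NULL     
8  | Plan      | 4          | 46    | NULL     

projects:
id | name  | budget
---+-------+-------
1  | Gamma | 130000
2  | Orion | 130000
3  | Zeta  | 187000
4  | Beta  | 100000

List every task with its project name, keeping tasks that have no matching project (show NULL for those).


LEFT JOIN keeps every row from tasks (the left table); where project_id has no match in projects, the project columns become NULL. Walk through each task:
  - task 1 (Research): project_id=1 -> matches Gamma
  - task 2 (Review): project_id=NULL, no match -> kept with NULL
  - task 3 (Migrate): project_id=4 -> matches Beta
  - task 4 (Refactor): project_id=1 -> matches Gamma
  - task 5 (Audit): project_id=4 -> matches Beta
  - task 6 (Setup): project_id=1 -> matches Gamma
  - task 7 (Implement): project_id=4 -> matches Beta
  - task 8 (Plan): project_id=4 -> matches Beta
All 8 rows appear; 1 has NULL project.

SQL:
SELECT a.name, b.name AS project
FROM tasks a
LEFT JOIN projects b ON a.project_id = b.id

Result:
name      | project
----------+--------
Research  | Gamma  
Review    | NULL   
Migrate   | Beta   
Refactor  | Gamma  
Audit     | Beta   
Setup     | Gamma  
Implement | Beta   
Plan      | Beta   


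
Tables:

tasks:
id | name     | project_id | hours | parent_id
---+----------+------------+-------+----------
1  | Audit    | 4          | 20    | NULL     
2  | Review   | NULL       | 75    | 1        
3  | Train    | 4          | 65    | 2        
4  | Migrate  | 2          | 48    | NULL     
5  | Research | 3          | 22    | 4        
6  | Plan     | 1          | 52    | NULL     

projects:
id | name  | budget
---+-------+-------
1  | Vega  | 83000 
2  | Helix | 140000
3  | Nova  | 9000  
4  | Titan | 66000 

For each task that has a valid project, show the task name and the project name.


INNER JOIN keeps only tasks rows whose project_id matches an id in projects. Walk through each task:
  - task 1 (Audit): project_id=4 -> matches Titan
  - task 2 (Review): project_id=NULL, no match -> dropped
  - task 3 (Train): project_id=4 -> matches Titan
  - task 4 (Migrate): project_id=2 -> matches Helix
  - task 5 (Research): project_id=3 -> matches Nova
  - task 6 (Plan): project_id=1 -> matches Vega
So 1 of 6 rows is dropped.

SQL:
SELECT a.name, b.name AS project
FROM tasks a
INNER JOIN projects b ON a.project_id = b.id

Result:
name     | project
---------+--------
Audit    | Titan  
Train    | Titan  
Migrate  | Helix  
Research | Nova   
Plan     | Vega   


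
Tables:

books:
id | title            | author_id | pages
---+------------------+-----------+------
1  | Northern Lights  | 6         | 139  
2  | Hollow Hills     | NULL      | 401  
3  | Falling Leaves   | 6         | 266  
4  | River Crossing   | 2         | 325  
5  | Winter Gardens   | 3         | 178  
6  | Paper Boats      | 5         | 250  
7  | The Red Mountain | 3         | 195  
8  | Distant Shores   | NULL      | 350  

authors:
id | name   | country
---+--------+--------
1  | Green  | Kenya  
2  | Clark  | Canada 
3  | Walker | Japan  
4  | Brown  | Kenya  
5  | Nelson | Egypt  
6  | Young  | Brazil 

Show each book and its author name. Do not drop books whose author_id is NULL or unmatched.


LEFT JOIN keeps every row from books (the left table); where author_id has no match in authors, the author columns become NULL. Walk through each book:
  - book 1 (Northern Lights): author_id=6 -> matches Young
  - book 2 (Hollow Hills): author_id=NULL, no match -> kept with NULL
  - book 3 (Falling Leaves): author_id=6 -> matches Young
  - book 4 (River Crossing): author_id=2 -> matches Clark
  - book 5 (Winter Gardens): author_id=3 -> matches Walker
  - book 6 (Paper Boats): author_id=5 -> matches Nelson
  - book 7 (The Red Mountain): author_id=3 -> matches Walker
  - book 8 (Distant Shores): author_id=NULL, no match -> kept with NULL
All 8 rows appear; 2 have NULL author.

SQL:
SELECT a.title, b.name AS author
FROM books a
LEFT JOIN authors b ON a.author_id = b.id

Result:
title            | author
-----------------+-------
Northern Lights  | Young 
Hollow Hills     | NULL  
Falling Leaves   | Young 
River Crossing   | Clark 
Winter Gardens   | Walker
Paper Boats      | Nelson
The Red Mountain | Walker
Distant Shores   | NULL  


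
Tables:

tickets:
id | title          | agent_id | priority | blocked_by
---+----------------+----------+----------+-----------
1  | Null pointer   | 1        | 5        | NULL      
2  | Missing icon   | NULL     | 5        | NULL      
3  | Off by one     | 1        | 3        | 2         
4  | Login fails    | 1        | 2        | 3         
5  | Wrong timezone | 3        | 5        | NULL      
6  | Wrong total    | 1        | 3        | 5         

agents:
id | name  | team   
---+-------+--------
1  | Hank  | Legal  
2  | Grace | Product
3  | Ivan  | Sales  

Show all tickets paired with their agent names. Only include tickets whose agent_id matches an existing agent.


INNER JOIN keeps only tickets rows whose agent_id matches an id in agents. Walk through each ticket:
  - ticket 1 (Null pointer): agent_id=1 -> matches Hank
  - ticket 2 (Missing icon): agent_id=NULL, no match -> dropped
  - ticket 3 (Off by one): agent_id=1 -> matches Hank
  - ticket 4 (Login fails): agent_id=1 -> matches Hank
  - ticket 5 (Wrong timezone): agent_id=3 -> matches Ivan
  - ticket 6 (Wrong total): agent_id=1 -> matches Hank
So 1 of 6 rows is dropped.

SQL:
SELECT a.title, b.name AS agent
FROM tickets a
INNER JOIN agents b ON a.agent_id = b.id

Result:
title          | agent
---------------+------
Null pointer   | Hank 
Off by one     | Hank 
Login fails    | Hank 
Wrong timezone | Ivan 
Wrong total    | Hank 


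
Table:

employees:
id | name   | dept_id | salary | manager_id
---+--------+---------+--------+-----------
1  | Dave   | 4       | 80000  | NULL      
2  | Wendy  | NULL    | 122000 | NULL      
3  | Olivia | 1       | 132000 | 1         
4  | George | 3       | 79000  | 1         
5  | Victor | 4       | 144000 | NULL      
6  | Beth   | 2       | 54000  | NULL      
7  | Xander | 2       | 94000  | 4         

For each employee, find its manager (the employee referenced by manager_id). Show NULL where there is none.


This is a self-join: employees is joined to a second copy of itself, matching each row's manager_id to another row's id. Use LEFT JOIN so rows with manager_id=NULL are kept.
  - employee 1 (Dave): manager_id=NULL -> NULL
  - employee 2 (Wendy): manager_id=NULL -> NULL
  - employee 3 (Olivia): manager_id=1 -> Dave
  - employee 4 (George): manager_id=1 -> Dave
  - employee 5 (Victor): manager_id=NULL -> NULL
  - employee 6 (Beth): manager_id=NULL -> NULL
  - employee 7 (Xander): manager_id=4 -> George

SQL:
SELECT a.name AS item, b.name AS manager
FROM employees a
LEFT JOIN employees b ON a.manager_id = b.id

Result:
item   | manager
-------+--------
Dave   | NULL   
Wendy  | NULL   
Olivia | Dave   
George | Dave   
Victor | NULL   
Beth   | NULL   
Xander | George 


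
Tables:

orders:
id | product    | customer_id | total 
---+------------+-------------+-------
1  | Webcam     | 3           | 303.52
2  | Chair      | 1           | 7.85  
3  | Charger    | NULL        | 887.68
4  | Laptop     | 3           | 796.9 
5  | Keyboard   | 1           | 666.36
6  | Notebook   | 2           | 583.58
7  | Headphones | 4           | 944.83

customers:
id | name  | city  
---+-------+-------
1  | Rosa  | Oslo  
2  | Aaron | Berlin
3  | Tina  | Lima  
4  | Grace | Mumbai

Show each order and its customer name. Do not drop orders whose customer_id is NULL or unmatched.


LEFT JOIN keeps every row from orders (the left table); where customer_id has no match in customers, the customer columns become NULL. Walk through each order:
  - order 1 (Webcam): customer_id=3 -> matches Tina
  - order 2 (Chair): customer_id=1 -> matches Rosa
  - order 3 (Charger): customer_id=NULL, no match -> kept with NULL
  - order 4 (Laptop): customer_id=3 -> matches Tina
  - order 5 (Keyboard): customer_id=1 -> matches Rosa
  - order 6 (Notebook): customer_id=2 -> matches Aaron
  - order 7 (Headphones): customer_id=4 -> matches Grace
All 7 rows appear; 1 has NULL customer.

SQL:
SELECT a.product, b.name AS customer
FROM orders a
LEFT JOIN customers b ON a.customer_id = b.id

Result:
product    | customer
-----------+---------
Webcam     | Tina    
Chair      | Rosa    
Charger    | NULL    
Laptop     | Tina    
Keyboard   | Rosa    
Notebook   | Aaron   
Headphones | Grace   


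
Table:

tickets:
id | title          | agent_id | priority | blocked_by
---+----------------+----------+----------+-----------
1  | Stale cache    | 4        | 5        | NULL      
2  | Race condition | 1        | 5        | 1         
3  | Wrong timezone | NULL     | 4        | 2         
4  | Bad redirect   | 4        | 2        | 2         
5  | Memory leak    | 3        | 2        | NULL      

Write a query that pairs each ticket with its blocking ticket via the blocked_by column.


This is a self-join: tickets is joined to a second copy of itself, matching each row's blocked_by to another row's id. Use LEFT JOIN so rows with blocked_by=NULL are kept.
  - ticket 1 (Stale cache): blocked_by=NULL -> NULL
  - ticket 2 (Race condition): blocked_by=1 -> Stale cache
  - ticket 3 (Wrong timezone): blocked_by=2 -> Race condition
  - ticket 4 (Bad redirect): blocked_by=2 -> Race condition
  - ticket 5 (Memory leak): blocked_by=NULL -> NULL

SQL:
SELECT a.title AS item, b.title AS blocked_by
FROM tickets a
LEFT JOIN tickets b ON a.blocked_by = b.id

Result:
item           | blocked_by    
---------------+---------------
Stale cache    | NULL          
Race condition | Stale cache   
Wrong timezone | Race condition
Bad redirect   | Race condition
Memory leak    | NULL          


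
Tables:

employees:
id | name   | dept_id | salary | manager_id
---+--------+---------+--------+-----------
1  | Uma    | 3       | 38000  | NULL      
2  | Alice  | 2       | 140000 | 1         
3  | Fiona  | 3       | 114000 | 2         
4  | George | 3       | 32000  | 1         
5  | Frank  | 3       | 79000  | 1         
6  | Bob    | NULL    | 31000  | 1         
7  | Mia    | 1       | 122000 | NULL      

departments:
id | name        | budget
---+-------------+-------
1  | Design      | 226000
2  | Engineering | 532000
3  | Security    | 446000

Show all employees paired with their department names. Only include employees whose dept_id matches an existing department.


INNER JOIN keeps only employees rows whose dept_id matches an id in departments. Walk through each employee:
  - employee 1 (Uma): dept_id=3 -> matches Security
  - employee 2 (Alice): dept_id=2 -> matches Engineering
  - employee 3 (Fiona): dept_id=3 -> matches Security
  - employee 4 (George): dept_id=3 -> matches Security
  - employee 5 (Frank): dept_id=3 -> matches Security
  - employee 6 (Bob): dept_id=NULL, no match -> dropped
  - employee 7 (Mia): dept_id=1 -> matches Design
So 1 of 7 rows is dropped.

SQL:
SELECT a.name, b.name AS department
FROM employees a
INNER JOIN departments b ON a.dept_id = b.id

Result:
name   | department 
-------+------------
Uma    | Security   
Alice  | Engineering
Fiona  | Security   
George | Security   
Frank  | Security   
Mia    | Design     
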